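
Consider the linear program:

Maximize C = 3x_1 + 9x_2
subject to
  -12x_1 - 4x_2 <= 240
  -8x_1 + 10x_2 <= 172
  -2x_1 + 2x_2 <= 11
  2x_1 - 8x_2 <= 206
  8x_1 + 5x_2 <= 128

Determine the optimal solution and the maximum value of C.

Corner points and C = 3x_1 + 9x_2:
  (-131/8, -87/8) → C = -147
  (-137/13, -369/13) → C = -3732/13
  (201/26, 172/13) → C = 3699/26
  (1027/37, -696/37) → C = -3183/37

x_1 = 201/26, x_2 = 172/13, maximum C = 3699/26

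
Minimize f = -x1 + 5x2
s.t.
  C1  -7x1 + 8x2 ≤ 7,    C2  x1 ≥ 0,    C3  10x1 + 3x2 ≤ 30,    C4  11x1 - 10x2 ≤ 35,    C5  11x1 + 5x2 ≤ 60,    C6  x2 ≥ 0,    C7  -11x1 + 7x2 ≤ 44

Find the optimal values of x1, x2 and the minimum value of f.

x1 = 3, x2 = 0, minimum f = -3

Corner points and f = -x1 + 5x2:
  (0, 7/8) → f = 35/8
  (219/101, 280/101) → f = 1181/101
  (0, 0) → f = 0
  (3, 0) → f = -3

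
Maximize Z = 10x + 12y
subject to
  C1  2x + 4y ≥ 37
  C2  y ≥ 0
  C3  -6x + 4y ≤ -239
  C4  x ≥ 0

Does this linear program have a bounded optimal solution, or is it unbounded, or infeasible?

From the feasible point (239/6, 0), moving in the direction (4, 6) keeps every constraint satisfied while Z increases without bound.

unbounded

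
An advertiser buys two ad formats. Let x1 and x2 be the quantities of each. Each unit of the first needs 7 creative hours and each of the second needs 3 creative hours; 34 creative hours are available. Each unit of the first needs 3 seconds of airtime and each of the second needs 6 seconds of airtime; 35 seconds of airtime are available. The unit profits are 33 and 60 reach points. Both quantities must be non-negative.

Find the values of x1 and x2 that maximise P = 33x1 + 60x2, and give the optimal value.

The binding constraints are 7x1 + 3x2 = 34 and 3x1 + 6x2 = 35.
Solving simultaneously gives x1 = 3, x2 = 13/3.

x1 = 3, x2 = 13/3, maximum P = 359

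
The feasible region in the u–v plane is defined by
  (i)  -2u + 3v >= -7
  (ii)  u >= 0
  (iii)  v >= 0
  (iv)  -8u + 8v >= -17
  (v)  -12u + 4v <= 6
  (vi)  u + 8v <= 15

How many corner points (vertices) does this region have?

The feasible vertices (each the meet of two boundaries and inside every other half-plane) are:
  (0, 0)
  (0, 3/2)
  (17/8, 0)
  (32/9, 103/72)
  (3/25, 93/50)

5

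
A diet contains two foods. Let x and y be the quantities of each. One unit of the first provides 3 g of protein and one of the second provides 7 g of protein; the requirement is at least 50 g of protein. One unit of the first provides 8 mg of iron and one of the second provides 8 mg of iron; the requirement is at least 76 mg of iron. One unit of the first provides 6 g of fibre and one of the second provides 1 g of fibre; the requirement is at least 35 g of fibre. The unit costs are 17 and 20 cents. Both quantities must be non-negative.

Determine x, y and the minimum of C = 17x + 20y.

x = 5, y = 5, minimum C = 185

The feasible region is unbounded (it extends along (0, 1), (1, 0)), but C strictly increases along every unbounded feasible direction, so there is no improving ray and the minimum is attained at a vertex.

The optimum lies where 3x + 7y = 50 and 6x + y = 35.
Solving simultaneously gives x = 5, y = 5.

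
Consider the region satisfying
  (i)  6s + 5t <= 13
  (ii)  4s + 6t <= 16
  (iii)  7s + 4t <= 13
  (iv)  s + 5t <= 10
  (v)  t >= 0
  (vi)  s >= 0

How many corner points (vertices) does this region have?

Of the 15 pairwise boundary intersections, those satisfying every inequality are:
  (13/11, 13/11)
  (3/5, 47/25)
  (13/7, 0)
  (0, 2)
  (0, 0)

5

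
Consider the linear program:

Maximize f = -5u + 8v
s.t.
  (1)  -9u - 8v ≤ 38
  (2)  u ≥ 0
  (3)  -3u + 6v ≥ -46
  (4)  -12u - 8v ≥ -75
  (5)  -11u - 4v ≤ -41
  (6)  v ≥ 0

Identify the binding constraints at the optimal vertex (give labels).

Corner points and f = -5u + 8v:
  (7/10, 333/40) → f = 631/10
  (25/4, 0) → f = -125/4
  (41/11, 0) → f = -205/11

The maximum is at (7/10, 333/40). Substituting into each constraint, equality holds for (4) and (5); the remaining constraints have slack.

(4) and (5)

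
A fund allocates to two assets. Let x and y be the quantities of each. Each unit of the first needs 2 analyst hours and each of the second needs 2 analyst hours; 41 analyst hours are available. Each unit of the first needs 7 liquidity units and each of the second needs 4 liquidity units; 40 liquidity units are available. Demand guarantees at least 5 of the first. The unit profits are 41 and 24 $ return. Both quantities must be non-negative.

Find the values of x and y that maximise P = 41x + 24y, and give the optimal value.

Vertices and P = 41x + 24y:
  (40/7, 0) → P = 1640/7
  (5, 0) → P = 205
  (5, 5/4) → P = 235

The optimum lies where 7x + 4y = 40 and x = 5.
Solving simultaneously gives x = 5, y = 5/4.

x = 5, y = 5/4, maximum P = 235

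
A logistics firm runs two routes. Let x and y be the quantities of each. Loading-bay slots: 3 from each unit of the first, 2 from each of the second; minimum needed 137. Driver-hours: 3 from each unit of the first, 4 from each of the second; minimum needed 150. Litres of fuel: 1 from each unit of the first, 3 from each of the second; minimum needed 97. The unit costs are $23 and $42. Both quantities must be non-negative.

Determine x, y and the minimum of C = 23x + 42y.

x = 31, y = 22, minimum C = 1637

Feasible corners and C = 23x + 42y:
  (0, 137/2) → C = 2877
  (97, 0) → C = 2231
  (31, 22) → C = 1637
The feasible region is unbounded (it extends along (0, 1), (1, 0)), but C strictly increases along every unbounded feasible direction, so there is no improving ray and the minimum is attained at a vertex.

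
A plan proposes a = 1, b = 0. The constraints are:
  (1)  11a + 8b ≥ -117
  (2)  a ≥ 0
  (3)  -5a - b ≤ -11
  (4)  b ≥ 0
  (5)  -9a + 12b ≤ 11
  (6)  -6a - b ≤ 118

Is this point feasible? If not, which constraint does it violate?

not feasible — violates (3)

Constraint (3): -5a - b = -5, which is not ≤ -11. All other constraints are satisfied.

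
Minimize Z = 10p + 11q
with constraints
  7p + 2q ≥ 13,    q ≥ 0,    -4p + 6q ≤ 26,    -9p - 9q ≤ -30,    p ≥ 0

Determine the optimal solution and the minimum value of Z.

Extreme points and Z = 10p + 11q:
  (13/25, 117/25) → Z = 1417/25
  (19/15, 31/15) → Z = 177/5
  (10/3, 0) → Z = 100/3
The feasible region is unbounded (it extends along (3, 2), (1, 0)), but Z strictly increases along every unbounded feasible direction, so there is no improving ray and the minimum is attained at a vertex.

p = 10/3, q = 0, minimum Z = 100/3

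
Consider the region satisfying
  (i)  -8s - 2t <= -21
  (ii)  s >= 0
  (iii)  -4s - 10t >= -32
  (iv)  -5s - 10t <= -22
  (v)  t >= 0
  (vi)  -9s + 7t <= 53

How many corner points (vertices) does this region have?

Of the 15 pairwise boundary intersections, those satisfying every inequality are:
  (73/36, 43/18)
  (83/35, 71/70)
  (8, 0)
  (22/5, 0)

4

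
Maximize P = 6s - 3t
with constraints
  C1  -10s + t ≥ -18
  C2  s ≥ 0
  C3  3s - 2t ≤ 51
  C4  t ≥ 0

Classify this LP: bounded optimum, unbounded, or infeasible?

Feasible corners and P = 6s - 3t:
  (9/5, 0) → P = 54/5
  (0, 0) → P = 0
The feasible region has finitely many vertices and no improving ray; the maximum is 54/5 at (9/5, 0).

bounded optimum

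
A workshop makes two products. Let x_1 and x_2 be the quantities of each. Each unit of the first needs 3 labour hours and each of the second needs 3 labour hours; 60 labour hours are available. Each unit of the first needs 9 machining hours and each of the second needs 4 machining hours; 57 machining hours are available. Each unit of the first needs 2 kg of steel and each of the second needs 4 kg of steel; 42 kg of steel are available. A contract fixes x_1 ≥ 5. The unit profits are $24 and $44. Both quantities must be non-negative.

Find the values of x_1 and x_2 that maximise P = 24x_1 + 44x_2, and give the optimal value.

x_1 = 5, x_2 = 3, maximum P = 252

Vertices and P = 24x_1 + 44x_2:
  (19/3, 0) → P = 152
  (5, 0) → P = 120
  (5, 3) → P = 252

The binding constraints are 9x_1 + 4x_2 = 57 and x_1 = 5.
Solving simultaneously gives x_1 = 5, x_2 = 3.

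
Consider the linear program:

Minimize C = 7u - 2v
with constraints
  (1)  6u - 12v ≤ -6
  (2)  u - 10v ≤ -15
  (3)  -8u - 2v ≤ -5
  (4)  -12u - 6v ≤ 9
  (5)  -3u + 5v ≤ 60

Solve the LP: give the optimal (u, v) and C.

The feasible region is unbounded (it extends along (2, 1), (5, 3)), but C strictly increases along every unbounded feasible direction, so there is no improving ray and the minimum is attained at a vertex.

The optimum lies where -8u - 2v = -5 and -3u + 5v = 60.
Solving simultaneously gives u = -95/46, v = 495/46.

u = -95/46, v = 495/46, minimum C = -1655/46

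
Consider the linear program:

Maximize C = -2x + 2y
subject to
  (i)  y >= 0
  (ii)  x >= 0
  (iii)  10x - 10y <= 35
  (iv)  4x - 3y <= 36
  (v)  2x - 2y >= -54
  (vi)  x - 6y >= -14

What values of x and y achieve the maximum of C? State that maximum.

Vertices and C = -2x + 2y:
  (0, 0) → C = 0
  (7/2, 0) → C = -7
  (0, 7/3) → C = 14/3
  (7, 7/2) → C = -7

At the optimal vertex, x = 0 and x - 6y = -14.
Solving simultaneously gives x = 0, y = 7/3.

x = 0, y = 7/3, maximum C = 14/3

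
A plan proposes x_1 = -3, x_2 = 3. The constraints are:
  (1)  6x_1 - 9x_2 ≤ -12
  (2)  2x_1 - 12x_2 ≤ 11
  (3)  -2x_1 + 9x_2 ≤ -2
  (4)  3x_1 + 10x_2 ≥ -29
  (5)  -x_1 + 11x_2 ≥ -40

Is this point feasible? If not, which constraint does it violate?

Constraint (3): -2x_1 + 9x_2 = 33, which is not ≤ -2. All other constraints are satisfied.

not feasible — violates (3)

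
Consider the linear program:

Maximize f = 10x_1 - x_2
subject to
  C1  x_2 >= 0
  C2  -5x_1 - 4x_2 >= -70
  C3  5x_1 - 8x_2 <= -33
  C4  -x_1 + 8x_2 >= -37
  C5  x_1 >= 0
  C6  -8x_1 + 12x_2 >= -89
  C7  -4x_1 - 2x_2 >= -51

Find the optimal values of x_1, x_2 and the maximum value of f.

x_1 = 107/15, x_2 = 103/12, maximum f = 251/4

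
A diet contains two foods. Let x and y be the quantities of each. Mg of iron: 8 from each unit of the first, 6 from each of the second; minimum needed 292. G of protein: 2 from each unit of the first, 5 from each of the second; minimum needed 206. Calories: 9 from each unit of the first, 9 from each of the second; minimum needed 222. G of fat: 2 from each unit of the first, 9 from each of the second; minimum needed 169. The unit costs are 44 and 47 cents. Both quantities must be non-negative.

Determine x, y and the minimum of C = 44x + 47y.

x = 8, y = 38, minimum C = 2138

Feasible corners and C = 44x + 47y:
  (0, 146/3) → C = 6862/3
  (103, 0) → C = 4532
  (8, 38) → C = 2138
The feasible region is unbounded (it extends along (0, 1), (1, 0)), but C strictly increases along every unbounded feasible direction, so there is no improving ray and the minimum is attained at a vertex.

The binding constraints are 8x + 6y = 292 and 2x + 5y = 206.
Solving simultaneously gives x = 8, y = 38.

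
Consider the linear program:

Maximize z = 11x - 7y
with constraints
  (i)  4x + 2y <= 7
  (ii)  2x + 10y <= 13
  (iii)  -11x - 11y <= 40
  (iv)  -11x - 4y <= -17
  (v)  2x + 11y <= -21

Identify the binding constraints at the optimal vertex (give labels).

(i) and (iii)

Corner points and z = 11x - 7y:
  (157/22, -237/22) → z = 1693/11
  (119/40, -49/20) → z = 399/8
  (347/77, -57/7) → z = 746/7
  (271/113, -265/113) → z = 4836/113

The maximum is at (157/22, -237/22). Substituting into each constraint, equality holds for (i) and (iii); the remaining constraints have slack.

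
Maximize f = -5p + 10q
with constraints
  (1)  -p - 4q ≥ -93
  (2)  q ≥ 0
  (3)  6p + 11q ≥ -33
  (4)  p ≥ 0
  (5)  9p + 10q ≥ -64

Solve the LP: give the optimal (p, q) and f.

Vertices and f = -5p + 10q:
  (93, 0) → f = -465
  (0, 93/4) → f = 465/2
  (0, 0) → f = 0

p = 0, q = 93/4, maximum f = 465/2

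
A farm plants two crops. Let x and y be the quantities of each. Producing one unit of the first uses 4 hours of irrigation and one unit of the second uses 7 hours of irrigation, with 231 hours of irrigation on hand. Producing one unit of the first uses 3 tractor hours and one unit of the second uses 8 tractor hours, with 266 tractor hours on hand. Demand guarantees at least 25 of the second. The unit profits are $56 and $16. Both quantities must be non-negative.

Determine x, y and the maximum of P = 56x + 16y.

x = 14, y = 25, maximum P = 1184

Corner points and P = 56x + 16y:
  (0, 33) → P = 528
  (0, 25) → P = 400
  (14, 25) → P = 1184

The binding constraints are 4x + 7y = 231 and y = 25.
Solving simultaneously gives x = 14, y = 25.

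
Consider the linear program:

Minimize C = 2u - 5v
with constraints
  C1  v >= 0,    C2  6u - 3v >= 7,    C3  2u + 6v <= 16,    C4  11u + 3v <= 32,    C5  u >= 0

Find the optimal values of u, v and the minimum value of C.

Vertices and C = 2u - 5v:
  (7/6, 0) → C = 7/3
  (32/11, 0) → C = 64/11
  (15/7, 41/21) → C = -115/21
  (12/5, 28/15) → C = -68/15

At the optimal vertex, 6u - 3v = 7 and 2u + 6v = 16.
Solving simultaneously gives u = 15/7, v = 41/21.

u = 15/7, v = 41/21, minimum C = -115/21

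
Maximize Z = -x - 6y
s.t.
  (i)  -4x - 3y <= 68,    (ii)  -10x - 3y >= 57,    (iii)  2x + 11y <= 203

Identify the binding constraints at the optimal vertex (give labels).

Vertices and Z = -x - 6y:
  (11/6, -226/9) → Z = 893/6
  (-1357/38, 474/19) → Z = -4331/38
  (-309/26, 268/13) → Z = -2907/26

The maximum is at (11/6, -226/9). Substituting into each constraint, equality holds for (i) and (ii); the remaining constraints have slack.

(i) and (ii)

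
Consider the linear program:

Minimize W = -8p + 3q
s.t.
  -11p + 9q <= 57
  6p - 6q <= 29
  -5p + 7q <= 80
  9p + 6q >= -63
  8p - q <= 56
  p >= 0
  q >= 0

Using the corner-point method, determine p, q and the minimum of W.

p = 307/42, q = 52/21, minimum W = -1072/21

Vertices and W = -8p + 3q:
  (561/61, 1072/61) → W = -1272/61
  (0, 19/3) → W = 19
  (307/42, 52/21) → W = -1072/21
  (29/6, 0) → W = -116/3
  (0, 0) → W = 0

The optimum lies where 6p - 6q = 29 and 8p - q = 56.
Solving simultaneously gives p = 307/42, q = 52/21.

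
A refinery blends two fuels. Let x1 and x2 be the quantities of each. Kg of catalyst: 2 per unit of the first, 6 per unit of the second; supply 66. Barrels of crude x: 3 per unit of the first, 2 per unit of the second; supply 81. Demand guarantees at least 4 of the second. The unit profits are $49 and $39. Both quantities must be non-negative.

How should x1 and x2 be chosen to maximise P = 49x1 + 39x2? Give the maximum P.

Vertices and P = 49x1 + 39x2:
  (0, 11) → P = 429
  (0, 4) → P = 156
  (21, 4) → P = 1185

x1 = 21, x2 = 4, maximum P = 1185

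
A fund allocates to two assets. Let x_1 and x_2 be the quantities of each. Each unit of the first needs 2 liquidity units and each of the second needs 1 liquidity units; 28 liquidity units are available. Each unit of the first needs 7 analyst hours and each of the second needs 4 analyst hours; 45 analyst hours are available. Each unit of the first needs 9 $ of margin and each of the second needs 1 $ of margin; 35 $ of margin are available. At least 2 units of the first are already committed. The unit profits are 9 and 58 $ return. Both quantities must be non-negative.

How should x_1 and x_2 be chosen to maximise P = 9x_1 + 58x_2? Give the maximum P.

Vertices and P = 9x_1 + 58x_2:
  (35/9, 0) → P = 35
  (2, 0) → P = 18
  (95/29, 160/29) → P = 10135/29
  (2, 31/4) → P = 935/2

The optimum lies where 7x_1 + 4x_2 = 45 and x_1 = 2.
Solving simultaneously gives x_1 = 2, x_2 = 31/4.

x_1 = 2, x_2 = 31/4, maximum P = 935/2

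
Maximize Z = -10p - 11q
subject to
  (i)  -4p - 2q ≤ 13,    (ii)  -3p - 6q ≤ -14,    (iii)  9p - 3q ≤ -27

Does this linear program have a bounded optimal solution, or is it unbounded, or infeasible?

bounded optimum

Vertices and Z = -10p - 11q:
  (-53/9, 95/18) → Z = 5/6
  (-40/21, 23/7) → Z = -359/21
The feasible region has finitely many vertices and no improving ray; the maximum is 5/6 at (-53/9, 95/18).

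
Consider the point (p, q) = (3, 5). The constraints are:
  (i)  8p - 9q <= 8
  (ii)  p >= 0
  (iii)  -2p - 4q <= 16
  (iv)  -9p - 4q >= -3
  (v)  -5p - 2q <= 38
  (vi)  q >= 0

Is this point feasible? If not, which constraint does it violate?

Constraint (iv): -9p - 4q = -47, which is not ≥ -3. All other constraints are satisfied.

not feasible — violates (iv)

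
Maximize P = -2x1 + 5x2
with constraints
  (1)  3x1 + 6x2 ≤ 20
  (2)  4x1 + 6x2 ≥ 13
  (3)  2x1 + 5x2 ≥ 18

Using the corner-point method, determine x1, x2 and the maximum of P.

Corner points and P = -2x1 + 5x2:
  (-7, 41/6) → P = 289/6
  (-8/3, 14/3) → P = 86/3
  (-43/8, 23/4) → P = 79/2

At the optimal vertex, 3x1 + 6x2 = 20 and 4x1 + 6x2 = 13.
Solving simultaneously gives x1 = -7, x2 = 41/6.

x1 = -7, x2 = 41/6, maximum P = 289/6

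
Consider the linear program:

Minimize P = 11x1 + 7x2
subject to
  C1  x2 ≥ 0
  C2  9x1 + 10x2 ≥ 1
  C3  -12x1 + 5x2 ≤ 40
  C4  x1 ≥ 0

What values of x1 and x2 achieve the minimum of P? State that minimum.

x1 = 0, x2 = 1/10, minimum P = 7/10

Extreme points and P = 11x1 + 7x2:
  (1/9, 0) → P = 11/9
  (0, 1/10) → P = 7/10
  (0, 8) → P = 56
The feasible region is unbounded (it extends along (1, 0), (5, 12)), but P strictly increases along every unbounded feasible direction, so there is no improving ray and the minimum is attained at a vertex.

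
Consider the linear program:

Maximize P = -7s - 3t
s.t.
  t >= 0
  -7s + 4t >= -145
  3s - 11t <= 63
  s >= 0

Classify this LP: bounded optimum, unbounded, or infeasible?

Corner points and P = -7s - 3t:
  (145/7, 0) → P = -145
  (0, 0) → P = 0
The feasible region has finitely many vertices and no improving ray; the maximum is 0 at (0, 0).

bounded optimum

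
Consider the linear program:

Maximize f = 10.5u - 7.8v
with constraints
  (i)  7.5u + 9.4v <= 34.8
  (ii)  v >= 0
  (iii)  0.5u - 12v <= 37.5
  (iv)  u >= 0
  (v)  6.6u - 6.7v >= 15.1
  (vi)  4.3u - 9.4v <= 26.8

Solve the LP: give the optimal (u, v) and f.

Feasible corners and f = 10.5u - 7.8v:
  (116/25, 0) → f = 1218/25
  (37510/11229, 3881/3743) → f = 505066/18715
  (151/66, 0) → f = 1057/44

u = 4.64, v = 0, maximum f = 48.72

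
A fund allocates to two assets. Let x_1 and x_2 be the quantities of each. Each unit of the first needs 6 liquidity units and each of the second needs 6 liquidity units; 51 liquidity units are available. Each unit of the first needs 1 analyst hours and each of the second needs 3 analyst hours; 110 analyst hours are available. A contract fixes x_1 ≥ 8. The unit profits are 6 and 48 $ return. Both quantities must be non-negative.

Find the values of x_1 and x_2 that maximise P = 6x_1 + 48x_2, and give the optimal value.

x_1 = 8, x_2 = 1/2, maximum P = 72

At the optimal vertex, 6x_1 + 6x_2 = 51 and x_1 = 8.
Solving simultaneously gives x_1 = 8, x_2 = 1/2.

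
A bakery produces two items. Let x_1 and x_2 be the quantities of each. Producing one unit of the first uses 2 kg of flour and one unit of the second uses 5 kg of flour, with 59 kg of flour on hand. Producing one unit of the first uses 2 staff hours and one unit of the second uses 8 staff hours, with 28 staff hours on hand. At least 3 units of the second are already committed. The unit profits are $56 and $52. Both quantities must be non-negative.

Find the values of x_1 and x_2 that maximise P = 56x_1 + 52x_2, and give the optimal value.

x_1 = 2, x_2 = 3, maximum P = 268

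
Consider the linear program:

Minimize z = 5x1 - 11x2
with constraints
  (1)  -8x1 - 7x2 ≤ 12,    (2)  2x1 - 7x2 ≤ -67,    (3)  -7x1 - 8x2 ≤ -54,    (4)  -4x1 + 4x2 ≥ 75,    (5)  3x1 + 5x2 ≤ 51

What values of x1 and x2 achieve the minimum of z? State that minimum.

Extreme points and z = 5x1 - 11x2:
  (-32/5, 247/20) → z = -3357/20
  (-138/11, 195/11) → z = -2835/11
  (-171/32, 429/32) → z = -2787/16

At the optimal vertex, -7x1 - 8x2 = -54 and 3x1 + 5x2 = 51.
Solving simultaneously gives x1 = -138/11, x2 = 195/11.

x1 = -138/11, x2 = 195/11, minimum z = -2835/11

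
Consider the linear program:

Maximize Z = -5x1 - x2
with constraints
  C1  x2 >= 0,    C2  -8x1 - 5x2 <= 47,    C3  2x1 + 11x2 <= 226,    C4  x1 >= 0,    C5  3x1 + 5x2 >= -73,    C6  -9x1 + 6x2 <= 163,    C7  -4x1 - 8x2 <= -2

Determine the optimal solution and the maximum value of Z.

x1 = 0, x2 = 1/4, maximum Z = -1/4

Feasible corners and Z = -5x1 - x2:
  (113, 0) → Z = -565
  (1/2, 0) → Z = -5/2
  (0, 226/11) → Z = -226/11
  (0, 1/4) → Z = -1/4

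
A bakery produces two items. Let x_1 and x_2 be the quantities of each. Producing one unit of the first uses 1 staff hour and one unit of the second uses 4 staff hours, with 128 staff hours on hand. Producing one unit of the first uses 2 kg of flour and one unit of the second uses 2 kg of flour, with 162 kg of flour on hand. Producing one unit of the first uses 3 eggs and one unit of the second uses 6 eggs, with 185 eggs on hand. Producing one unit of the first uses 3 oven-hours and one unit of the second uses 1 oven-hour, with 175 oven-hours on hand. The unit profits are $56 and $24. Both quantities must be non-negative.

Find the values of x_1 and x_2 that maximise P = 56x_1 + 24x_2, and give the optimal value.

Feasible corners and P = 56x_1 + 24x_2:
  (0, 0) → P = 0
  (0, 185/6) → P = 740
  (175/3, 0) → P = 9800/3
  (173/3, 2) → P = 9832/3

x_1 = 173/3, x_2 = 2, maximum P = 9832/3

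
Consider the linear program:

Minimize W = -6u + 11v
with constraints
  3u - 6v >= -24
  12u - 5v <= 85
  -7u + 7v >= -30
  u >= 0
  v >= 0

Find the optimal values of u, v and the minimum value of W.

Corner points and W = -6u + 11v:
  (210/19, 181/19) → W = 731/19
  (0, 4) → W = 44
  (445/49, 235/49) → W = -85/49
  (30/7, 0) → W = -180/7
  (0, 0) → W = 0

The binding constraints are -7u + 7v = -30 and v = 0.
Solving simultaneously gives u = 30/7, v = 0.

u = 30/7, v = 0, minimum W = -180/7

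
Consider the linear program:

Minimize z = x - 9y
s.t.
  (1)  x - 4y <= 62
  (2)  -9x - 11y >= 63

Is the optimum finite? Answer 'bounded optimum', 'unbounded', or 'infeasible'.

unbounded

From the feasible point (430/47, -621/47), moving in the direction (-11, 9) keeps every constraint satisfied while z decreases without bound.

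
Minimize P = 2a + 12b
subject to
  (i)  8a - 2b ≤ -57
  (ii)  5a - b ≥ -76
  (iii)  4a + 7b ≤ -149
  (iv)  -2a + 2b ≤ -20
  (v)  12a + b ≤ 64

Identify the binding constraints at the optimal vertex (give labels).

Feasible corners and P = 2a + 12b:
  (-95/2, -323/2) → P = -2033
  (-77/6, -137/6) → P = -899/3
  (-43/2, -63/2) → P = -421

The minimum is at (-95/2, -323/2). Substituting into each constraint, equality holds for (i) and (ii); the remaining constraints have slack.

(i) and (ii)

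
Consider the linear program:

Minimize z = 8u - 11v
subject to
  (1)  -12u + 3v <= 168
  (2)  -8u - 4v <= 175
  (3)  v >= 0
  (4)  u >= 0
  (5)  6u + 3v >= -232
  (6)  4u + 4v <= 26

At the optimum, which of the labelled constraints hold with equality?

(4) and (6)

Corner points and z = 8u - 11v:
  (0, 0) → z = 0
  (13/2, 0) → z = 52
  (0, 13/2) → z = -143/2

The minimum is at (0, 13/2). Substituting into each constraint, equality holds for (4) and (6); the remaining constraints have slack.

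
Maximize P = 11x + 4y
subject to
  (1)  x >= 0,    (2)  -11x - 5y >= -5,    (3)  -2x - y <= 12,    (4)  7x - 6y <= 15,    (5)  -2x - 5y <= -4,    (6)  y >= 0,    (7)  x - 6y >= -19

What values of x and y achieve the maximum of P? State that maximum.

x = 1/9, y = 34/45, maximum P = 191/45

Vertices and P = 11x + 4y:
  (0, 1) → P = 4
  (0, 4/5) → P = 16/5
  (1/9, 34/45) → P = 191/45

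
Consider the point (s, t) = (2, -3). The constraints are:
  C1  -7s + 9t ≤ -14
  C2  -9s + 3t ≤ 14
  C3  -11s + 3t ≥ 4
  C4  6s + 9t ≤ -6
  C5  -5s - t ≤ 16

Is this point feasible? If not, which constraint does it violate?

not feasible — violates C3

Constraint C3: -11s + 3t = -31, which is not ≥ 4. All other constraints are satisfied.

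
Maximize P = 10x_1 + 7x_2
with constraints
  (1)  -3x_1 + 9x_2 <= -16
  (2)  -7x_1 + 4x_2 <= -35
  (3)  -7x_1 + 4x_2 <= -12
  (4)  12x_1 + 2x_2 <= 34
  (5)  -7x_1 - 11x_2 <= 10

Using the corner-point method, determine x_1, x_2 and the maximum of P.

x_1 = 103/31, x_2 = -91/31, maximum P = 393/31

Corner points and P = 10x_1 + 7x_2:
  (103/31, -91/31) → P = 393/31
  (23/7, -3) → P = 83/7
  (197/59, -179/59) → P = 717/59

The optimum lies where -7x_1 + 4x_2 = -35 and 12x_1 + 2x_2 = 34.
Solving simultaneously gives x_1 = 103/31, x_2 = -91/31.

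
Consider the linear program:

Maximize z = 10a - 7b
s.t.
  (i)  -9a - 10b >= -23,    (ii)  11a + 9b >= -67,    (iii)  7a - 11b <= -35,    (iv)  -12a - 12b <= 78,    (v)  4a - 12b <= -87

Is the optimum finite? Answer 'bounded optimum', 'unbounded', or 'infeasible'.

Vertices and z = 10a - 7b:
  (-877/29, 856/29) → z = -14762/29
  (-297/74, 875/148) → z = -12065/148
  (-529/56, 689/168) → z = -20693/168
The feasible region has finitely many vertices and no improving ray; the maximum is -12065/148 at (-297/74, 875/148).

bounded optimum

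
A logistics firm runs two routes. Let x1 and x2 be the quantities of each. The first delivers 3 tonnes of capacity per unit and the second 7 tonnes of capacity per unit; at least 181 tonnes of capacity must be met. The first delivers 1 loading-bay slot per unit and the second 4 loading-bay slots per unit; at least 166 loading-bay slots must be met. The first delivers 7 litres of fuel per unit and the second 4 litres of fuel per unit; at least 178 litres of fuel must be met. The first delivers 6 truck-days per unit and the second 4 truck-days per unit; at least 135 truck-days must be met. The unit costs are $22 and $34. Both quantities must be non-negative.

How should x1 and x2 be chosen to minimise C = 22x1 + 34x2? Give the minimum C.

Extreme points and C = 22x1 + 34x2:
  (0, 89/2) → C = 1513
  (166, 0) → C = 3652
  (2, 41) → C = 1438
The feasible region is unbounded (it extends along (0, 1), (1, 0)), but C strictly increases along every unbounded feasible direction, so there is no improving ray and the minimum is attained at a vertex.

x1 = 2, x2 = 41, minimum C = 1438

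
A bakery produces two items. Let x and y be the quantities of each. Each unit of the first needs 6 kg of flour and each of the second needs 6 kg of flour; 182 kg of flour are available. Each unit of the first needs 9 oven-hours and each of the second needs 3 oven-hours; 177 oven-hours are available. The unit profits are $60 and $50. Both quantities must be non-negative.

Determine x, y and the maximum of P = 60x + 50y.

x = 43/3, y = 16, maximum P = 1660

Feasible corners and P = 60x + 50y:
  (0, 0) → P = 0
  (0, 91/3) → P = 4550/3
  (59/3, 0) → P = 1180
  (43/3, 16) → P = 1660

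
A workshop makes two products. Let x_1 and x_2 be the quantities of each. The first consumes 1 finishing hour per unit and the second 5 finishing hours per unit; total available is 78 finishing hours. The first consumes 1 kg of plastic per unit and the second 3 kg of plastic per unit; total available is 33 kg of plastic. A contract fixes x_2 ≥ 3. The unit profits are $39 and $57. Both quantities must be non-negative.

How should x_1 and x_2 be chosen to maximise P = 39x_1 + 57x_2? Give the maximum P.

x_1 = 24, x_2 = 3, maximum P = 1107

Feasible corners and P = 39x_1 + 57x_2:
  (0, 11) → P = 627
  (0, 3) → P = 171
  (24, 3) → P = 1107

The binding constraints are x_1 + 3x_2 = 33 and x_2 = 3.
Solving simultaneously gives x_1 = 24, x_2 = 3.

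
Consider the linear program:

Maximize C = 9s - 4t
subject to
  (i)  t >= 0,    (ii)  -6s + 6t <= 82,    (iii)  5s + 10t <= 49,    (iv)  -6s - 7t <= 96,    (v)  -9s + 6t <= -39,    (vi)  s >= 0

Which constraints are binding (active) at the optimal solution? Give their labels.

Corner points and C = 9s - 4t:
  (49/5, 0) → C = 441/5
  (13/3, 0) → C = 39
  (57/10, 41/20) → C = 431/10

The maximum is at (49/5, 0). Substituting into each constraint, equality holds for (i) and (iii); the remaining constraints have slack.

(i) and (iii)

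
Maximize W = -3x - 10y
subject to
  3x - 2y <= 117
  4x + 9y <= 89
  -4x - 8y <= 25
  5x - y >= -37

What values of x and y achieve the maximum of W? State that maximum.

x = 443/16, y = -543/32, maximum W = 693/8

The optimum lies where 3x - 2y = 117 and -4x - 8y = 25.
Solving simultaneously gives x = 443/16, y = -543/32.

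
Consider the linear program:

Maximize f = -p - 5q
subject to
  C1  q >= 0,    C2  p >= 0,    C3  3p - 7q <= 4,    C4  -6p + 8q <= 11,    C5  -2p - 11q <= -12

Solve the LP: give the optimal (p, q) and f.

p = 0, q = 12/11, maximum f = -60/11

Feasible corners and f = -p - 5q:
  (0, 11/8) → f = -55/8
  (0, 12/11) → f = -60/11
  (128/47, 28/47) → f = -268/47
The feasible region is unbounded (it extends along (7, 3), (4, 3)), but f strictly decreases along every unbounded feasible direction, so there is no improving ray and the maximum is attained at a vertex.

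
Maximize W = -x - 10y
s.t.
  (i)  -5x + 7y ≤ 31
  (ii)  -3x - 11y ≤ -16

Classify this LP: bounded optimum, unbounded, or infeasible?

unbounded

From the feasible point (-229/76, 173/76), moving in the direction (11, -3) keeps every constraint satisfied while W increases without bound.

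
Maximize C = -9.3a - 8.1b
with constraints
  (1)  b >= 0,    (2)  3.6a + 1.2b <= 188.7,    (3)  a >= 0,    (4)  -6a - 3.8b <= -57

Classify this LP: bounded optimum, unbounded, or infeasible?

bounded optimum

Corner points and C = -9.3a - 8.1b:
  (629/12, 0) → C = -487.475
  (9.5, 0) → C = -88.35
  (0, 157.25) → C = -1273.725
  (0, 15) → C = -121.5
The feasible region has finitely many vertices and no improving ray; the maximum is -88.35 at (9.5, 0).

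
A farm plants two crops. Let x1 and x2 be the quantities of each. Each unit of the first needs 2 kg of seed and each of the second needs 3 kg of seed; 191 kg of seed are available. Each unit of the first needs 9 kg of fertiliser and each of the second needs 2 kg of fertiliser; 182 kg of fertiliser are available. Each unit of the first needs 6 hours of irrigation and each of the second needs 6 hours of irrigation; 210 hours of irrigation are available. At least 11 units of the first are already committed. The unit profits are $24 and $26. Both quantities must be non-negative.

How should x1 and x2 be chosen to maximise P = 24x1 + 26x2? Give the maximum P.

x1 = 11, x2 = 24, maximum P = 888

Feasible corners and P = 24x1 + 26x2:
  (182/9, 0) → P = 1456/3
  (11, 0) → P = 264
  (16, 19) → P = 878
  (11, 24) → P = 888

At the optimal vertex, 6x1 + 6x2 = 210 and x1 = 11.
Solving simultaneously gives x1 = 11, x2 = 24.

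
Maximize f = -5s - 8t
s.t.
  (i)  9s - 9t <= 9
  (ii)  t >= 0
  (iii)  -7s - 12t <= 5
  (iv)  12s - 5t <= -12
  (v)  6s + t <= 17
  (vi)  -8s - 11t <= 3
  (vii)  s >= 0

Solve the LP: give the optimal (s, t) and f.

s = 0, t = 12/5, maximum f = -96/5

The binding constraints are 12s - 5t = -12 and s = 0.
Solving simultaneously gives s = 0, t = 12/5.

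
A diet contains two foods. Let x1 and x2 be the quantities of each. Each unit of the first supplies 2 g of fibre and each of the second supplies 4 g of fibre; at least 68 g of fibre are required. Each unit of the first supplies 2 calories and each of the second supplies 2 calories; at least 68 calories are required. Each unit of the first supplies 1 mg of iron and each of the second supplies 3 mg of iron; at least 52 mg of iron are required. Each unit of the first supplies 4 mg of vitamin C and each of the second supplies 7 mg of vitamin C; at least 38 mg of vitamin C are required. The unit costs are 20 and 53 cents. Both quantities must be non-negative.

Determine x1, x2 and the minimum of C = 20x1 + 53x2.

x1 = 25, x2 = 9, minimum C = 977

The feasible region is unbounded (it extends along (0, 1), (1, 0)), but C strictly increases along every unbounded feasible direction, so there is no improving ray and the minimum is attained at a vertex.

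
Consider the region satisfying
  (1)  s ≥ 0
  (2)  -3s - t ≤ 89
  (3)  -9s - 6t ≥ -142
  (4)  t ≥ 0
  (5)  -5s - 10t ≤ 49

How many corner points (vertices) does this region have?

3

Of the 10 pairwise boundary intersections, those satisfying every inequality are:
  (0, 71/3)
  (0, 0)
  (142/9, 0)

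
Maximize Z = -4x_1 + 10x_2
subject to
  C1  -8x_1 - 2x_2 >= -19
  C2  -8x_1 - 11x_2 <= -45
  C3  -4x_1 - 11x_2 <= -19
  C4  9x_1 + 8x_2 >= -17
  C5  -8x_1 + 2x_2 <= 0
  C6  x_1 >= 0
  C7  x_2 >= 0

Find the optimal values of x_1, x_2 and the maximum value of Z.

x_1 = 19/16, x_2 = 19/4, maximum Z = 171/4

Feasible corners and Z = -4x_1 + 10x_2:
  (119/72, 26/9) → Z = 401/18
  (19/16, 19/4) → Z = 171/4
  (45/52, 45/13) → Z = 405/13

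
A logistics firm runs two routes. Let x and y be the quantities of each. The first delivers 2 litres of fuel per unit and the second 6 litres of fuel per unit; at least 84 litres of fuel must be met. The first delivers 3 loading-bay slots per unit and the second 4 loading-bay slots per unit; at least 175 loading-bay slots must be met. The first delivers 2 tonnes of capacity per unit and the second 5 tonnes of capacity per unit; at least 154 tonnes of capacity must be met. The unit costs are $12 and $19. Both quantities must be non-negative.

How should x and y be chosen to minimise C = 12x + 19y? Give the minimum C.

Corner points and C = 12x + 19y:
  (0, 175/4) → C = 3325/4
  (77, 0) → C = 924
  (37, 16) → C = 748
The feasible region is unbounded (it extends along (0, 1), (1, 0)), but C strictly increases along every unbounded feasible direction, so there is no improving ray and the minimum is attained at a vertex.

At the optimal vertex, 3x + 4y = 175 and 2x + 5y = 154.
Solving simultaneously gives x = 37, y = 16.

x = 37, y = 16, minimum C = 748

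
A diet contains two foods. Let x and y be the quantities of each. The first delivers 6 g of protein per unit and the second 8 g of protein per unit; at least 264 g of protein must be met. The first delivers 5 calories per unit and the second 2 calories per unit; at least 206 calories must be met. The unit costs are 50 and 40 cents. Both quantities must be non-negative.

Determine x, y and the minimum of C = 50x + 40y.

Extreme points and C = 50x + 40y:
  (0, 103) → C = 4120
  (44, 0) → C = 2200
  (40, 3) → C = 2120
The feasible region is unbounded (it extends along (0, 1), (1, 0)), but C strictly increases along every unbounded feasible direction, so there is no improving ray and the minimum is attained at a vertex.

x = 40, y = 3, minimum C = 2120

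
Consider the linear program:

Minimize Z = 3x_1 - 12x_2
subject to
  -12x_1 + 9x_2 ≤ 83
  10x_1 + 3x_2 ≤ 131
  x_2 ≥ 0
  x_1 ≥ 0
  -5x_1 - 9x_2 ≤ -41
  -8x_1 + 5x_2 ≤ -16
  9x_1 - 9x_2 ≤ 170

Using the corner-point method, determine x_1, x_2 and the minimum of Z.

Feasible corners and Z = 3x_1 - 12x_2:
  (131/10, 0) → Z = 393/10
  (19/2, 12) → Z = -231/2
  (41/5, 0) → Z = 123/5
  (349/97, 248/97) → Z = -1929/97

x_1 = 19/2, x_2 = 12, minimum Z = -231/2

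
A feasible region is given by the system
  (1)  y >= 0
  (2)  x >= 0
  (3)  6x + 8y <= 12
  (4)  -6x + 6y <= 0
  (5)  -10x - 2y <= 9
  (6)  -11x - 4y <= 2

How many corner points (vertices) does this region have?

The feasible vertices (each the meet of two boundaries and inside every other half-plane) are:
  (0, 0)
  (2, 0)
  (6/7, 6/7)

3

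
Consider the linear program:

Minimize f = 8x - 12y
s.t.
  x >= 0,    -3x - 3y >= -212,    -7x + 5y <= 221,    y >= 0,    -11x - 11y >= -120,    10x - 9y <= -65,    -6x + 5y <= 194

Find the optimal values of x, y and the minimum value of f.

Extreme points and f = 8x - 12y:
  (0, 120/11) → f = -1440/11
  (0, 65/9) → f = -260/3
  (365/209, 1915/209) → f = -20060/209

The binding constraints are x = 0 and -11x - 11y = -120.
Solving simultaneously gives x = 0, y = 120/11.

x = 0, y = 120/11, minimum f = -1440/11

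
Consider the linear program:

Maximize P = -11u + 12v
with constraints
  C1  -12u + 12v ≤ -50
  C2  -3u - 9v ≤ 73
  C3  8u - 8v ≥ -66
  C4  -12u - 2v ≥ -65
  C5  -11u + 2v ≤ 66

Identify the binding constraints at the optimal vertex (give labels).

Vertices and P = -11u + 12v:
  (-71/24, -57/8) → P = -1271/24
  (110/21, 15/14) → P = -940/21
  (43/6, -21/2) → P = -1229/6

The maximum is at (110/21, 15/14). Substituting into each constraint, equality holds for C1 and C4; the remaining constraints have slack.

C1 and C4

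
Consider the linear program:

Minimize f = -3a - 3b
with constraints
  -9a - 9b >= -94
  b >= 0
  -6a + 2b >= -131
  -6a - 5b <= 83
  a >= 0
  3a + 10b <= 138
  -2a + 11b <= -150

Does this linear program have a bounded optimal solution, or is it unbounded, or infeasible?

The boundaries -9a - 9b = -94 and b = 0 meet at (94/9, 0), but that point violates -2a + 11b ≤ -150. Every candidate vertex is excluded by some other constraint, so the feasible region is empty.

infeasible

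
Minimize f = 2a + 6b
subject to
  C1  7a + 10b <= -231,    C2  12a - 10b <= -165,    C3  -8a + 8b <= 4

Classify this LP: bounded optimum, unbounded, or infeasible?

unbounded

From the feasible point (-80, -159/2), moving in the direction (-10, -12) keeps every constraint satisfied while f decreases without bound.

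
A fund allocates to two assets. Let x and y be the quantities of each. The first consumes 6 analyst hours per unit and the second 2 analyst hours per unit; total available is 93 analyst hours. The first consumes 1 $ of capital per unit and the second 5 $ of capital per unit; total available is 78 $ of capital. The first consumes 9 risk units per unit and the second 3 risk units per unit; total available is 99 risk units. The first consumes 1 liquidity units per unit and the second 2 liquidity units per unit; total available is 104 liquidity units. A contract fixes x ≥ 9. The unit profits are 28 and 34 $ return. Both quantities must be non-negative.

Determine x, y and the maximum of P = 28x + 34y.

Vertices and P = 28x + 34y:
  (11, 0) → P = 308
  (9, 0) → P = 252
  (9, 6) → P = 456

x = 9, y = 6, maximum P = 456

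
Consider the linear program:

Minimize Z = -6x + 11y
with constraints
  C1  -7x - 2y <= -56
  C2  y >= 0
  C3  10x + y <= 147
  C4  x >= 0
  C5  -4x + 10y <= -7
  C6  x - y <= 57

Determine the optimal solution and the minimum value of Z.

x = 147/10, y = 0, minimum Z = -441/5

Corner points and Z = -6x + 11y:
  (8, 0) → Z = -48
  (287/39, 175/78) → Z = -1519/78
  (147/10, 0) → Z = -441/5
  (1477/104, 259/52) → Z = -791/26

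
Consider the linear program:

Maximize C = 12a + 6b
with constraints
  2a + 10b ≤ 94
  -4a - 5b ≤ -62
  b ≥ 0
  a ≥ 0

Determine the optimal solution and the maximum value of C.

a = 47, b = 0, maximum C = 564

Feasible corners and C = 12a + 6b:
  (5, 42/5) → C = 552/5
  (47, 0) → C = 564
  (31/2, 0) → C = 186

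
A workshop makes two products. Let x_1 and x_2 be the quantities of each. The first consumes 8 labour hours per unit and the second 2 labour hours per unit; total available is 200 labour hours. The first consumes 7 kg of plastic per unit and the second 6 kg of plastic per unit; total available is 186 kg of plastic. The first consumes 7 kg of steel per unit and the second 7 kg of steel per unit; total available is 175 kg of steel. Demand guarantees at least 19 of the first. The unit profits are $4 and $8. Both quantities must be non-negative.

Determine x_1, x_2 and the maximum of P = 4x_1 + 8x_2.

x_1 = 19, x_2 = 6, maximum P = 124

Extreme points and P = 4x_1 + 8x_2:
  (25, 0) → P = 100
  (19, 0) → P = 76
  (19, 6) → P = 124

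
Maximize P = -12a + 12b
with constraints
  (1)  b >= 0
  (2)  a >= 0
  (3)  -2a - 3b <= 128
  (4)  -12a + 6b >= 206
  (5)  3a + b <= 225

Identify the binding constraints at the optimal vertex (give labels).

Extreme points and P = -12a + 12b:
  (0, 103/3) → P = 412
  (0, 225) → P = 2700
  (572/15, 553/5) → P = 4348/5

The maximum is at (0, 225). Substituting into each constraint, equality holds for (2) and (5); the remaining constraints have slack.

(2) and (5)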